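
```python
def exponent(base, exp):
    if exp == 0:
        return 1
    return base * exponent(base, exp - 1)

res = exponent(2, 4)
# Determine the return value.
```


exponent(2, 4)
= 2 * exponent(2, 3)
= 2 * 2 * exponent(2, 2)
= 2 * 2 * 2 * exponent(2, 1)
= 2 * 2 * 2 * 2 * exponent(2, 0)
= 2 * 2 * 2 * 2 * 1
= 16


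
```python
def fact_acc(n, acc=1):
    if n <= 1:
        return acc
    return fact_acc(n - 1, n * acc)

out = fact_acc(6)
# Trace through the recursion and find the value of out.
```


fact_acc(6, 1)
= fact_acc(5, 6 * 1) = fact_acc(5, 6)
= fact_acc(4, 5 * 6) = fact_acc(4, 30)
= fact_acc(3, 4 * 30) = fact_acc(3, 120)
= fact_acc(2, 3 * 120) = fact_acc(2, 360)
= fact_acc(1, 2 * 360) = fact_acc(1, 720)
n <= 1, return acc = 720


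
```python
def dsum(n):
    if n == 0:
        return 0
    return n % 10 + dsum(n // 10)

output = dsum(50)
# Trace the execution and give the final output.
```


dsum(50)
= 0 + dsum(5)
= 0 + 5 + dsum(0)
= 0 + 5 + 0
= 5


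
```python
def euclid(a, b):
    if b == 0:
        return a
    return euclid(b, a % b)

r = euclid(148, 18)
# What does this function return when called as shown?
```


euclid(148, 18)
= euclid(18, 148 % 18) = euclid(18, 4)
= euclid(4, 18 % 4) = euclid(4, 2)
= euclid(2, 4 % 2) = euclid(2, 0)
b == 0, return a = 2


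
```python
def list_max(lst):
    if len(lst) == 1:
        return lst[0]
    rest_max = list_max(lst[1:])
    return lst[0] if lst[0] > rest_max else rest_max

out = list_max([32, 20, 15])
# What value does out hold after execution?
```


list_max([32, 20, 15])
= compare 32 with list_max([20, 15])
= compare 20 with list_max([15])
Base: list_max([15]) = 15
compare 20 with 15: max = 20
compare 32 with 20: max = 32
= 32


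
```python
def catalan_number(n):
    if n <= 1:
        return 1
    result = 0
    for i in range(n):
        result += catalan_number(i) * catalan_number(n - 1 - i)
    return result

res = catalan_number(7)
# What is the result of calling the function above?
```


catalan_number(7)
= sum of catalan_number(i) * catalan_number(7-1-i) for i in 0..6
First compute sub-values bottom-up:
  catalan_number(0) = 1, catalan_number(1) = 1
  catalan_number(2) = 1*1 + 1*1 = 2
  catalan_number(3) = 1*2 + 1*1 + 2*1 = 5
  catalan_number(4) = 1*5 + 1*2 + 2*1 + 5*1 = 14
  catalan_number(5) = 1*14 + 1*5 + 2*2 + 5*1 + 14*1 = 42
  catalan_number(6) = 1*42 + 1*14 + 2*5 + 5*2 + 14*1 + 42*1 = 132
Now catalan_number(7):
  catalan_number(0)*catalan_number(6) = 1*132 = 132
  catalan_number(1)*catalan_number(5) = 1*42 = 42
  catalan_number(2)*catalan_number(4) = 2*14 = 28
  catalan_number(3)*catalan_number(3) = 5*5 = 25
  catalan_number(4)*catalan_number(2) = 14*2 = 28
  catalan_number(5)*catalan_number(1) = 42*1 = 42
  catalan_number(6)*catalan_number(0) = 132*1 = 132
= 132 + 42 + 28 + 25 + 28 + 42 + 132
= 429


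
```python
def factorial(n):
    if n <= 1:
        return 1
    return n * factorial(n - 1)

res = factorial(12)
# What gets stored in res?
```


factorial(12)
= 12 * factorial(11)
= 12 * 11 * factorial(10)
= 12 * 11 * 10 * factorial(9)
= 12 * 11 * 10 * 9 * factorial(8)
= 12 * 11 * 10 * 9 * 8 * factorial(7)
= 12 * 11 * 10 * 9 * 8 * 7 * factorial(6)
= 12 * 11 * 10 * 9 * 8 * 7 * 6 * factorial(5)
= 12 * 11 * 10 * 9 * 8 * 7 * 6 * 5 * factorial(4)
= 12 * 11 * 10 * 9 * 8 * 7 * 6 * 5 * 4 * factorial(3)
= 12 * 11 * 10 * 9 * 8 * 7 * 6 * 5 * 4 * 3 * factorial(2)
= 12 * 11 * 10 * 9 * 8 * 7 * 6 * 5 * 4 * 3 * 2 * factorial(1)
= 12 * 11 * 10 * 9 * 8 * 7 * 6 * 5 * 4 * 3 * 2 * 1
= 479001600


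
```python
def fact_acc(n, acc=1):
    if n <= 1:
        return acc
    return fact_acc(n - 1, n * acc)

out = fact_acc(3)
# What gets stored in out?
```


fact_acc(3, 1)
= fact_acc(2, 3 * 1) = fact_acc(2, 3)
= fact_acc(1, 2 * 3) = fact_acc(1, 6)
n <= 1, return acc = 6


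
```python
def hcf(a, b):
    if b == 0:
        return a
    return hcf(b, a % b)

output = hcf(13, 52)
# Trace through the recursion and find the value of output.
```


hcf(13, 52)
= hcf(52, 13 % 52) = hcf(52, 13)
= hcf(13, 52 % 13) = hcf(13, 0)
b == 0, return a = 13


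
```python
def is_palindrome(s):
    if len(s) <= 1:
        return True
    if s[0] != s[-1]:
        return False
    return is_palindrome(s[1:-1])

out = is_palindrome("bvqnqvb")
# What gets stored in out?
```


is_palindrome("bvqnqvb")
"bvqnqvb": s[0]='b' == s[-1]='b' -> is_palindrome("vqnqv")
"vqnqv": s[0]='v' == s[-1]='v' -> is_palindrome("qnq")
"qnq": s[0]='q' == s[-1]='q' -> is_palindrome("n")
"n": len <= 1 -> True
= True


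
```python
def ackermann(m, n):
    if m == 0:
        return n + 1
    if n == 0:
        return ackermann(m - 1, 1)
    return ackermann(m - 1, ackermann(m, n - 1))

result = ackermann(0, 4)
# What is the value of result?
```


ackermann(0, 4)
m == 0: return 4 + 1 = 5
= 5


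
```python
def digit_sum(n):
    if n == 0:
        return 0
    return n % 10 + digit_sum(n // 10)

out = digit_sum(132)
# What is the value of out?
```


digit_sum(132)
= 2 + digit_sum(13)
= 2 + 3 + digit_sum(1)
= 2 + 3 + 1 + digit_sum(0)
= 2 + 3 + 1 + 0
= 6


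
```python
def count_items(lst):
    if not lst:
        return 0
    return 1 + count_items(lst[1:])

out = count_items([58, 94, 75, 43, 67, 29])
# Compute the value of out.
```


count_items([58, 94, 75, 43, 67, 29])
= 1 + count_items([94, 75, 43, 67, 29])
= 1 + 1 + count_items([75, 43, 67, 29])
= 1 + 1 + 1 + count_items([43, 67, 29])
= 1 + 1 + 1 + 1 + count_items([67, 29])
= 1 + 1 + 1 + 1 + 1 + count_items([29])
= 1 + 1 + 1 + 1 + 1 + 1 + count_items([])
= 1 + 1 + 1 + 1 + 1 + 1 + 0
= 6


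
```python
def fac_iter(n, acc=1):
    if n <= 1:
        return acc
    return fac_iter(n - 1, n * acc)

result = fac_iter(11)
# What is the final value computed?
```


fac_iter(11, 1)
= fac_iter(10, 11 * 1) = fac_iter(10, 11)
= fac_iter(9, 10 * 11) = fac_iter(9, 110)
= fac_iter(8, 9 * 110) = fac_iter(8, 990)
= fac_iter(7, 8 * 990) = fac_iter(7, 7920)
= fac_iter(6, 7 * 7920) = fac_iter(6, 55440)
= fac_iter(5, 6 * 55440) = fac_iter(5, 332640)
= fac_iter(4, 5 * 332640) = fac_iter(4, 1663200)
= fac_iter(3, 4 * 1663200) = fac_iter(3, 6652800)
= fac_iter(2, 3 * 6652800) = fac_iter(2, 19958400)
= fac_iter(1, 2 * 19958400) = fac_iter(1, 39916800)
n <= 1, return acc = 39916800


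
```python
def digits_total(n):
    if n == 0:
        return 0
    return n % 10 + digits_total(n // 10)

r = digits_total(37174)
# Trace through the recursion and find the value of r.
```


digits_total(37174)
= 4 + digits_total(3717)
= 4 + 7 + digits_total(371)
= 4 + 7 + 1 + digits_total(37)
= 4 + 7 + 1 + 7 + digits_total(3)
= 4 + 7 + 1 + 7 + 3 + digits_total(0)
= 4 + 7 + 1 + 7 + 3 + 0
= 22


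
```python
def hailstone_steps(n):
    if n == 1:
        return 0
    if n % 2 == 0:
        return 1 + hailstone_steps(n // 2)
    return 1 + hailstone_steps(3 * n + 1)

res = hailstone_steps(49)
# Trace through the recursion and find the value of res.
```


hailstone_steps(49)
49 is odd -> 3*49+1 = 148 -> hailstone_steps(148)
148 is even -> hailstone_steps(74)
74 is even -> hailstone_steps(37)
37 is odd -> 3*37+1 = 112 -> hailstone_steps(112)
112 is even -> hailstone_steps(56)
56 is even -> hailstone_steps(28)
28 is even -> hailstone_steps(14)
14 is even -> hailstone_steps(7)
7 is odd -> 3*7+1 = 22 -> hailstone_steps(22)
22 is even -> hailstone_steps(11)
11 is odd -> 3*11+1 = 34 -> hailstone_steps(34)
34 is even -> hailstone_steps(17)
17 is odd -> 3*17+1 = 52 -> hailstone_steps(52)
52 is even -> hailstone_steps(26)
26 is even -> hailstone_steps(13)
13 is odd -> 3*13+1 = 40 -> hailstone_steps(40)
40 is even -> hailstone_steps(20)
20 is even -> hailstone_steps(10)
10 is even -> hailstone_steps(5)
5 is odd -> 3*5+1 = 16 -> hailstone_steps(16)
16 is even -> hailstone_steps(8)
8 is even -> hailstone_steps(4)
4 is even -> hailstone_steps(2)
2 is even -> hailstone_steps(1)
Reached 1 after 24 steps
= 24


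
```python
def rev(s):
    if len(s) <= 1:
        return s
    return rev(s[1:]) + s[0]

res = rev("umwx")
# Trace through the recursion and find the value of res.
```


rev("umwx")
= rev("mwx") + "u"
= rev("wx") + "m" + "u"
= rev("x") + "w" + "m" + "u"
= "x" + "w" + "m" + "u"
= "xwmu"


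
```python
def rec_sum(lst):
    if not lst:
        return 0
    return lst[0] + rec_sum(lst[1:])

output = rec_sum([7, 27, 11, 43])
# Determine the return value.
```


rec_sum([7, 27, 11, 43])
= 7 + rec_sum([27, 11, 43])
= 7 + 27 + rec_sum([11, 43])
= 7 + 27 + 11 + rec_sum([43])
= 7 + 27 + 11 + 43 + rec_sum([])
= 7 + 27 + 11 + 43 + 0
= 88


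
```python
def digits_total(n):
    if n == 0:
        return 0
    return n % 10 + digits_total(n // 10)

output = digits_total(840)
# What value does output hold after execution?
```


digits_total(840)
= 0 + digits_total(84)
= 0 + 4 + digits_total(8)
= 0 + 4 + 8 + digits_total(0)
= 0 + 4 + 8 + 0
= 12


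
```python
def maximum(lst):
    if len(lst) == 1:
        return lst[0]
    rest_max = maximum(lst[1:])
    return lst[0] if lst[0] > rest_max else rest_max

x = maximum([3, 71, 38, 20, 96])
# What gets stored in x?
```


maximum([3, 71, 38, 20, 96])
= compare 3 with maximum([71, 38, 20, 96])
= compare 71 with maximum([38, 20, 96])
= compare 38 with maximum([20, 96])
= compare 20 with maximum([96])
Base: maximum([96]) = 96
compare 20 with 96: max = 96
compare 38 with 96: max = 96
compare 71 with 96: max = 96
compare 3 with 96: max = 96
= 96


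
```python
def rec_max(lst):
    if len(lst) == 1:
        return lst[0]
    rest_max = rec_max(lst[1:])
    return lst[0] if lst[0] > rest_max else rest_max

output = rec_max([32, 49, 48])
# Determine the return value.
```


rec_max([32, 49, 48])
= compare 32 with rec_max([49, 48])
= compare 49 with rec_max([48])
Base: rec_max([48]) = 48
compare 49 with 48: max = 49
compare 32 with 49: max = 49
= 49


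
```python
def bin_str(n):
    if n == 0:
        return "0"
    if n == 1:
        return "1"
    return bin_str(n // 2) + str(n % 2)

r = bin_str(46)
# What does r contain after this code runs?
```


bin_str(46)
= bin_str(23) + "0"
= bin_str(11) + "1" + "0"
= bin_str(5) + "1" + "1" + "0"
= bin_str(2) + "1" + "1" + "1" + "0"
= bin_str(1) + "0" + "1" + "1" + "1" + "0"
= "1" + "0" + "1" + "1" + "1" + "0"
= "101110"


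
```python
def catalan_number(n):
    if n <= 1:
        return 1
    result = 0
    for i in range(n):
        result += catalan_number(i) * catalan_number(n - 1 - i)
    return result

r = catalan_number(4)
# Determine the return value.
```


catalan_number(4)
= sum of catalan_number(i) * catalan_number(4-1-i) for i in 0..3
First compute sub-values bottom-up:
  catalan_number(0) = 1, catalan_number(1) = 1
  catalan_number(2) = 1*1 + 1*1 = 2
  catalan_number(3) = 1*2 + 1*1 + 2*1 = 5
Now catalan_number(4):
  catalan_number(0)*catalan_number(3) = 1*5 = 5
  catalan_number(1)*catalan_number(2) = 1*2 = 2
  catalan_number(2)*catalan_number(1) = 2*1 = 2
  catalan_number(3)*catalan_number(0) = 5*1 = 5
= 5 + 2 + 2 + 5
= 14


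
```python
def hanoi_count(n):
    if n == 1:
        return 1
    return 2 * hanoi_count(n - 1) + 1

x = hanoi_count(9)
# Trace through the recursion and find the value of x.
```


hanoi_count(9)
= 2 * hanoi_count(8) + 1
= 2 * (2 * hanoi_count(7) + 1) + 1
= 2 * (2 * (2 * hanoi_count(6) + 1) + 1) + 1
= 2 * (2 * (2 * (2 * hanoi_count(5) + 1) + 1) + 1) + 1
= 2 * (2 * (2 * (2 * (2 * hanoi_count(4) + 1) + 1) + 1) + 1) + 1
= 2 * (2 * (2 * (2 * (2 * (2 * hanoi_count(3) + 1) + 1) + 1) + 1) + 1) + 1
= 2 * (2 * (2 * (2 * (2 * (2 * (2 * hanoi_count(2) + 1) + 1) + 1) + 1) + 1) + 1) + 1
= 2 * (2 * (2 * (2 * (2 * (2 * (2 * (2 * hanoi_count(1) + 1) + 1) + 1) + 1) + 1) + 1) + 1) + 1
Now compute bottom-up:
hanoi_count(1) = 1
hanoi_count(2) = 2 * 1 + 1 = 3
hanoi_count(3) = 2 * 3 + 1 = 7
hanoi_count(4) = 2 * 7 + 1 = 15
hanoi_count(5) = 2 * 15 + 1 = 31
hanoi_count(6) = 2 * 31 + 1 = 63
hanoi_count(7) = 2 * 63 + 1 = 127
hanoi_count(8) = 2 * 127 + 1 = 255
hanoi_count(9) = 2 * 255 + 1 = 511
= 511


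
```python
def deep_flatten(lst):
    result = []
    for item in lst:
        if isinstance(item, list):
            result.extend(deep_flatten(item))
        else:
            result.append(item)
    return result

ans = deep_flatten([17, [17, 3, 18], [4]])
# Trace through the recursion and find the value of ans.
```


deep_flatten([17, [17, 3, 18], [4]])
Processing each element:
  17 is not a list -> append 17
  [17, 3, 18] is a list -> deep_flatten recursively -> [17, 3, 18]
  [4] is a list -> deep_flatten recursively -> [4]
= [17, 17, 3, 18, 4]


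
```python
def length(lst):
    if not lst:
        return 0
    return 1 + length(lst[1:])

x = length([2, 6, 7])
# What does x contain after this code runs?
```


length([2, 6, 7])
= 1 + length([6, 7])
= 1 + 1 + length([7])
= 1 + 1 + 1 + length([])
= 1 + 1 + 1 + 0
= 3


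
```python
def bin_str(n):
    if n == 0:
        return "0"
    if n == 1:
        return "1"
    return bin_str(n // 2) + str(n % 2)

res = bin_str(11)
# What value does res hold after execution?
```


bin_str(11)
= bin_str(5) + "1"
= bin_str(2) + "1" + "1"
= bin_str(1) + "0" + "1" + "1"
= "1" + "0" + "1" + "1"
= "1011"


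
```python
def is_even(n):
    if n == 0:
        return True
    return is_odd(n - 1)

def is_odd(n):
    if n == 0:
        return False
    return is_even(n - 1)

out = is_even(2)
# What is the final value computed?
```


is_even(2)
= is_odd(1)
= is_even(0)
n == 0: return True
= True


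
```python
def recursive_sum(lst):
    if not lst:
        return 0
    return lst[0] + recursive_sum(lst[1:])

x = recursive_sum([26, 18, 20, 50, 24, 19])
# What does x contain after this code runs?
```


recursive_sum([26, 18, 20, 50, 24, 19])
= 26 + recursive_sum([18, 20, 50, 24, 19])
= 26 + 18 + recursive_sum([20, 50, 24, 19])
= 26 + 18 + 20 + recursive_sum([50, 24, 19])
= 26 + 18 + 20 + 50 + recursive_sum([24, 19])
= 26 + 18 + 20 + 50 + 24 + recursive_sum([19])
= 26 + 18 + 20 + 50 + 24 + 19 + recursive_sum([])
= 26 + 18 + 20 + 50 + 24 + 19 + 0
= 157


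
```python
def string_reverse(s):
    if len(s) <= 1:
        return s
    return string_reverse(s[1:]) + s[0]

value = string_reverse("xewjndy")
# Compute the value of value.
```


string_reverse("xewjndy")
= string_reverse("ewjndy") + "x"
= string_reverse("wjndy") + "e" + "x"
= string_reverse("jndy") + "w" + "e" + "x"
= string_reverse("ndy") + "j" + "w" + "e" + "x"
= string_reverse("dy") + "n" + "j" + "w" + "e" + "x"
= string_reverse("y") + "d" + "n" + "j" + "w" + "e" + "x"
= "y" + "d" + "n" + "j" + "w" + "e" + "x"
= "ydnjwex"


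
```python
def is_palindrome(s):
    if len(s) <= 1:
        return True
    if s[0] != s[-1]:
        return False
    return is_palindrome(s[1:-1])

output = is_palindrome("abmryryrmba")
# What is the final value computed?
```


is_palindrome("abmryryrmba")
"abmryryrmba": s[0]='a' == s[-1]='a' -> is_palindrome("bmryryrmb")
"bmryryrmb": s[0]='b' == s[-1]='b' -> is_palindrome("mryryrm")
"mryryrm": s[0]='m' == s[-1]='m' -> is_palindrome("ryryr")
"ryryr": s[0]='r' == s[-1]='r' -> is_palindrome("yry")
"yry": s[0]='y' == s[-1]='y' -> is_palindrome("r")
"r": len <= 1 -> True
= True


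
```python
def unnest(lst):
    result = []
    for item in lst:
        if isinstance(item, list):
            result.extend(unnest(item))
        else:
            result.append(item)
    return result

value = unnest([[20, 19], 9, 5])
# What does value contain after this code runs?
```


unnest([[20, 19], 9, 5])
Processing each element:
  [20, 19] is a list -> unnest recursively -> [20, 19]
  9 is not a list -> append 9
  5 is not a list -> append 5
= [20, 19, 9, 5]


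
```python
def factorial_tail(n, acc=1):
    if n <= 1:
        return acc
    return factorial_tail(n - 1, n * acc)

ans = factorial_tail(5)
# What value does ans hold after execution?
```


factorial_tail(5, 1)
= factorial_tail(4, 5 * 1) = factorial_tail(4, 5)
= factorial_tail(3, 4 * 5) = factorial_tail(3, 20)
= factorial_tail(2, 3 * 20) = factorial_tail(2, 60)
= factorial_tail(1, 2 * 60) = factorial_tail(1, 120)
n <= 1, return acc = 120


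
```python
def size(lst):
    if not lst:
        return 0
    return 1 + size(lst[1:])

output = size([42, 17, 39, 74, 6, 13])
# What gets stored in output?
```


size([42, 17, 39, 74, 6, 13])
= 1 + size([17, 39, 74, 6, 13])
= 1 + 1 + size([39, 74, 6, 13])
= 1 + 1 + 1 + size([74, 6, 13])
= 1 + 1 + 1 + 1 + size([6, 13])
= 1 + 1 + 1 + 1 + 1 + size([13])
= 1 + 1 + 1 + 1 + 1 + 1 + size([])
= 1 + 1 + 1 + 1 + 1 + 1 + 0
= 6


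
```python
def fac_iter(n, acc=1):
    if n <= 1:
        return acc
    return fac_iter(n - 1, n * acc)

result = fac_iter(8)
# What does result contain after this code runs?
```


fac_iter(8, 1)
= fac_iter(7, 8 * 1) = fac_iter(7, 8)
= fac_iter(6, 7 * 8) = fac_iter(6, 56)
= fac_iter(5, 6 * 56) = fac_iter(5, 336)
= fac_iter(4, 5 * 336) = fac_iter(4, 1680)
= fac_iter(3, 4 * 1680) = fac_iter(3, 6720)
= fac_iter(2, 3 * 6720) = fac_iter(2, 20160)
= fac_iter(1, 2 * 20160) = fac_iter(1, 40320)
n <= 1, return acc = 40320


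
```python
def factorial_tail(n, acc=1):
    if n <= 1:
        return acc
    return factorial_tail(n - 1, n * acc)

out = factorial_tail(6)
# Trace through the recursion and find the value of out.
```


factorial_tail(6, 1)
= factorial_tail(5, 6 * 1) = factorial_tail(5, 6)
= factorial_tail(4, 5 * 6) = factorial_tail(4, 30)
= factorial_tail(3, 4 * 30) = factorial_tail(3, 120)
= factorial_tail(2, 3 * 120) = factorial_tail(2, 360)
= factorial_tail(1, 2 * 360) = factorial_tail(1, 720)
n <= 1, return acc = 720


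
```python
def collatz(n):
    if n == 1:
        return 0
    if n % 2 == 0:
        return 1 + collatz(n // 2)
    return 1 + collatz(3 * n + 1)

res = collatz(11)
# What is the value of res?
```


collatz(11)
11 is odd -> 3*11+1 = 34 -> collatz(34)
34 is even -> collatz(17)
17 is odd -> 3*17+1 = 52 -> collatz(52)
52 is even -> collatz(26)
26 is even -> collatz(13)
13 is odd -> 3*13+1 = 40 -> collatz(40)
40 is even -> collatz(20)
20 is even -> collatz(10)
10 is even -> collatz(5)
5 is odd -> 3*5+1 = 16 -> collatz(16)
16 is even -> collatz(8)
8 is even -> collatz(4)
4 is even -> collatz(2)
2 is even -> collatz(1)
Reached 1 after 14 steps
= 14


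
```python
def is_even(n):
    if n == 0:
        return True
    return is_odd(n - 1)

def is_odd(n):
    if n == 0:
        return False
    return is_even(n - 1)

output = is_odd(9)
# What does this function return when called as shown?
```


is_odd(9)
= is_even(8)
= is_odd(7)
= is_even(6)
= is_odd(5)
= is_even(4)
= is_odd(3)
= is_even(2)
= is_odd(1)
= is_even(0)
n == 0: return True
= True


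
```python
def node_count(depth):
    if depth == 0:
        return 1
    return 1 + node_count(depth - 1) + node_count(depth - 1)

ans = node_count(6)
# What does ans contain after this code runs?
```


node_count(6)
= 1 + node_count(5) + node_count(5)
= 1 + 2 * node_count(5)
node_count(k) = 2^(k+1) - 1
node_count(0) = 1
node_count(1) = 3
node_count(2) = 7
node_count(3) = 15
node_count(4) = 31
node_count(6) = 2^7 - 1 = 127


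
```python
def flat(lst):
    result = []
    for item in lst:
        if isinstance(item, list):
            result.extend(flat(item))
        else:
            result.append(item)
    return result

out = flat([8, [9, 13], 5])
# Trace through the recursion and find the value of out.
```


flat([8, [9, 13], 5])
Processing each element:
  8 is not a list -> append 8
  [9, 13] is a list -> flat recursively -> [9, 13]
  5 is not a list -> append 5
= [8, 9, 13, 5]


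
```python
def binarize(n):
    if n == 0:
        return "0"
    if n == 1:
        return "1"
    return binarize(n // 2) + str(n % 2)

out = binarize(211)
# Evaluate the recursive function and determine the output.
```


binarize(211)
= binarize(105) + "1"
= binarize(52) + "1" + "1"
= binarize(26) + "0" + "1" + "1"
= binarize(13) + "0" + "0" + "1" + "1"
= binarize(6) + "1" + "0" + "0" + "1" + "1"
= binarize(3) + "0" + "1" + "0" + "0" + "1" + "1"
= binarize(1) + "1" + "0" + "1" + "0" + "0" + "1" + "1"
= "1" + "1" + "0" + "1" + "0" + "0" + "1" + "1"
= "11010011"


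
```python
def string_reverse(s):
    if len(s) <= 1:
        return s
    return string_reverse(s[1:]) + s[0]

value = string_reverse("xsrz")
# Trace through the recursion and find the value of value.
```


string_reverse("xsrz")
= string_reverse("srz") + "x"
= string_reverse("rz") + "s" + "x"
= string_reverse("z") + "r" + "s" + "x"
= "z" + "r" + "s" + "x"
= "zrsx"


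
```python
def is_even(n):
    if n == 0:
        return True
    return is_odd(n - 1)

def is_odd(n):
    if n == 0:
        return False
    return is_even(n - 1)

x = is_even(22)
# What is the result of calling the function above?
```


is_even(22)
= is_odd(21)
= is_even(20)
= is_odd(19)
= is_even(18)
= is_odd(17)
= is_even(16)
= is_odd(15)
= is_even(14)
= is_odd(13)
= is_even(12)
= is_odd(11)
= is_even(10)
= is_odd(9)
= is_even(8)
= is_odd(7)
= is_even(6)
= is_odd(5)
= is_even(4)
= is_odd(3)
= is_even(2)
= is_odd(1)
= is_even(0)
n == 0: return True
= True


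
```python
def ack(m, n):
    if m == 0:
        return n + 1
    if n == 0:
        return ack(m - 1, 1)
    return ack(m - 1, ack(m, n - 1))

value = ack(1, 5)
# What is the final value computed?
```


ack(1, 5)
= ack(0, ack(1, 4))
First compute ack(1, 4) = 6
= ack(0, 6)
= 7


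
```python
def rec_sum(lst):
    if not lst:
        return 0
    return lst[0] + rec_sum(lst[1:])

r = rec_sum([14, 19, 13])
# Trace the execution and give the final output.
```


rec_sum([14, 19, 13])
= 14 + rec_sum([19, 13])
= 14 + 19 + rec_sum([13])
= 14 + 19 + 13 + rec_sum([])
= 14 + 19 + 13 + 0
= 46


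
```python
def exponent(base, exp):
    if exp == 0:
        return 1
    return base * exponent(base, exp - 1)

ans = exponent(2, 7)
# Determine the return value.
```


exponent(2, 7)
= 2 * exponent(2, 6)
= 2 * 2 * exponent(2, 5)
= 2 * 2 * 2 * exponent(2, 4)
= 2 * 2 * 2 * 2 * exponent(2, 3)
= 2 * 2 * 2 * 2 * 2 * exponent(2, 2)
= 2 * 2 * 2 * 2 * 2 * 2 * exponent(2, 1)
= 2 * 2 * 2 * 2 * 2 * 2 * 2 * exponent(2, 0)
= 2 * 2 * 2 * 2 * 2 * 2 * 2 * 1
= 128


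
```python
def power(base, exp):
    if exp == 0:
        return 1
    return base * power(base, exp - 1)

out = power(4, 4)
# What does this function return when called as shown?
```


power(4, 4)
= 4 * power(4, 3)
= 4 * 4 * power(4, 2)
= 4 * 4 * 4 * power(4, 1)
= 4 * 4 * 4 * 4 * power(4, 0)
= 4 * 4 * 4 * 4 * 1
= 256


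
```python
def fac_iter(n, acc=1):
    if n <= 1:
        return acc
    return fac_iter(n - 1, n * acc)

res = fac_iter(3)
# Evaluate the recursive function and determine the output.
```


fac_iter(3, 1)
= fac_iter(2, 3 * 1) = fac_iter(2, 3)
= fac_iter(1, 2 * 3) = fac_iter(1, 6)
n <= 1, return acc = 6


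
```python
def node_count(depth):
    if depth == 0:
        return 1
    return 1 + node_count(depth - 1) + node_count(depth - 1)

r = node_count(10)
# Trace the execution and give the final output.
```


node_count(10)
= 1 + node_count(9) + node_count(9)
= 1 + 2 * node_count(9)
node_count(k) = 2^(k+1) - 1
node_count(0) = 1
node_count(1) = 3
node_count(2) = 7
node_count(3) = 15
node_count(4) = 31
node_count(10) = 2^11 - 1 = 2047


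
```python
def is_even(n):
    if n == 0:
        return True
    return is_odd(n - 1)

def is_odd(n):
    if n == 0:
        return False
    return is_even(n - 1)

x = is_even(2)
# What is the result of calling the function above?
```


is_even(2)
= is_odd(1)
= is_even(0)
n == 0: return True
= True


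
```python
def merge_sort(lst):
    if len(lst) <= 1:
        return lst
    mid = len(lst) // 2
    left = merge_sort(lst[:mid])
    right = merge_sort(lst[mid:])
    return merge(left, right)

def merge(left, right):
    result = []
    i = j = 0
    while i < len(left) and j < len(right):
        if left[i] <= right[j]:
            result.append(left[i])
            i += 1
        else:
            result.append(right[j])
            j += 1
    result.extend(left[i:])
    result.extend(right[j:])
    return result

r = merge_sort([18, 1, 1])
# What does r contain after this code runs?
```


merge_sort([18, 1, 1])
Split into [18] and [1, 1]
Left sorted: [18]
Right sorted: [1, 1]
Merge [18] and [1, 1]
= [1, 1, 18]


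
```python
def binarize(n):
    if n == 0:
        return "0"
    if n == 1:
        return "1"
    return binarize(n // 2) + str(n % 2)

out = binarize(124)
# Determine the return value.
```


binarize(124)
= binarize(62) + "0"
= binarize(31) + "0" + "0"
= binarize(15) + "1" + "0" + "0"
= binarize(7) + "1" + "1" + "0" + "0"
= binarize(3) + "1" + "1" + "1" + "0" + "0"
= binarize(1) + "1" + "1" + "1" + "1" + "0" + "0"
= "1" + "1" + "1" + "1" + "1" + "0" + "0"
= "1111100"


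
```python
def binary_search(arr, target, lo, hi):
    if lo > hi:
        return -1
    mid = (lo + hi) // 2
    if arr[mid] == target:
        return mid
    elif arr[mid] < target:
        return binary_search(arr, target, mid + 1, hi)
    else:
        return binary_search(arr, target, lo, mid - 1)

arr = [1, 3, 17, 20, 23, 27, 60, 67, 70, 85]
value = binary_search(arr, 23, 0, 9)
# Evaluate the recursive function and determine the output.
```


binary_search(arr, 23, 0, 9)
lo=0, hi=9, mid=4, arr[mid]=23
arr[4] == 23, found at index 4
= 4


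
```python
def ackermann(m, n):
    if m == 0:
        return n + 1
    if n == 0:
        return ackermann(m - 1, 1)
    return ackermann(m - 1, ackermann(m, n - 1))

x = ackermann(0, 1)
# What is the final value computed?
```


ackermann(0, 1)
m == 0: return 1 + 1 = 2
= 2


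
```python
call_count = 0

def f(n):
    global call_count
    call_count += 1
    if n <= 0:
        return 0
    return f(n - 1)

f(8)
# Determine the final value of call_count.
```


f(8) calls f(7) calls ... calls f(0)
Total calls: 8 + 1 (for base case) = 9


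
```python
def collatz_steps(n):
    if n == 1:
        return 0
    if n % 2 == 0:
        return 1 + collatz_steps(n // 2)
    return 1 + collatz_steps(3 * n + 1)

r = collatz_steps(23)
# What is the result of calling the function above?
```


collatz_steps(23)
23 is odd -> 3*23+1 = 70 -> collatz_steps(70)
70 is even -> collatz_steps(35)
35 is odd -> 3*35+1 = 106 -> collatz_steps(106)
106 is even -> collatz_steps(53)
53 is odd -> 3*53+1 = 160 -> collatz_steps(160)
160 is even -> collatz_steps(80)
80 is even -> collatz_steps(40)
40 is even -> collatz_steps(20)
20 is even -> collatz_steps(10)
10 is even -> collatz_steps(5)
5 is odd -> 3*5+1 = 16 -> collatz_steps(16)
16 is even -> collatz_steps(8)
8 is even -> collatz_steps(4)
4 is even -> collatz_steps(2)
2 is even -> collatz_steps(1)
Reached 1 after 15 steps
= 15


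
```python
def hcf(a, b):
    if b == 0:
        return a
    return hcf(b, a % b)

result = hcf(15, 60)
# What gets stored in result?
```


hcf(15, 60)
= hcf(60, 15 % 60) = hcf(60, 15)
= hcf(15, 60 % 15) = hcf(15, 0)
b == 0, return a = 15


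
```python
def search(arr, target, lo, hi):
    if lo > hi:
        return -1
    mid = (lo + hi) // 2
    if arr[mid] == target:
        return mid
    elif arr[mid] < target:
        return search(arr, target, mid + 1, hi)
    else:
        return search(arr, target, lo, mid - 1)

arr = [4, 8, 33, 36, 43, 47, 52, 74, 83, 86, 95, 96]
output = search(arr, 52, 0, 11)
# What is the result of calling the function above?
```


search(arr, 52, 0, 11)
lo=0, hi=11, mid=5, arr[mid]=47
47 < 52, search right half
lo=6, hi=11, mid=8, arr[mid]=83
83 > 52, search left half
lo=6, hi=7, mid=6, arr[mid]=52
arr[6] == 52, found at index 6
= 6


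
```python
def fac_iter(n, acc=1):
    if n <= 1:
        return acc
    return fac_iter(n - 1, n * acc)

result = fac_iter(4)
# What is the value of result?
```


fac_iter(4, 1)
= fac_iter(3, 4 * 1) = fac_iter(3, 4)
= fac_iter(2, 3 * 4) = fac_iter(2, 12)
= fac_iter(1, 2 * 12) = fac_iter(1, 24)
n <= 1, return acc = 24


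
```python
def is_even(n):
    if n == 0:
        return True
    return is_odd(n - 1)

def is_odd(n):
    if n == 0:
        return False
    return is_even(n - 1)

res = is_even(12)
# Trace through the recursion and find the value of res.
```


is_even(12)
= is_odd(11)
= is_even(10)
= is_odd(9)
= is_even(8)
= is_odd(7)
= is_even(6)
= is_odd(5)
= is_even(4)
= is_odd(3)
= is_even(2)
= is_odd(1)
= is_even(0)
n == 0: return True
= True


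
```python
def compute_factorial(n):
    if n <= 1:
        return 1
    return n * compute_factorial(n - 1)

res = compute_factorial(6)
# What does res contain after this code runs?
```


compute_factorial(6)
= 6 * compute_factorial(5)
= 6 * 5 * compute_factorial(4)
= 6 * 5 * 4 * compute_factorial(3)
= 6 * 5 * 4 * 3 * compute_factorial(2)
= 6 * 5 * 4 * 3 * 2 * compute_factorial(1)
= 6 * 5 * 4 * 3 * 2 * 1
= 720


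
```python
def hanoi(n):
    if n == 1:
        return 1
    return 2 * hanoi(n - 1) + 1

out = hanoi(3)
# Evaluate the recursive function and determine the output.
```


hanoi(3)
= 2 * hanoi(2) + 1
= 2 * (2 * hanoi(1) + 1) + 1
Now compute bottom-up:
hanoi(1) = 1
hanoi(2) = 2 * 1 + 1 = 3
hanoi(3) = 2 * 3 + 1 = 7
= 7


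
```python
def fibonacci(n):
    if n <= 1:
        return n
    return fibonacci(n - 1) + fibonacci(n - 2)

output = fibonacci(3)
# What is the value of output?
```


fibonacci(3)
= fibonacci(2) + fibonacci(1)
Computing bottom-up: fibonacci(0)=0, fibonacci(1)=1, fibonacci(2)=1, fibonacci(3)=2
= 2


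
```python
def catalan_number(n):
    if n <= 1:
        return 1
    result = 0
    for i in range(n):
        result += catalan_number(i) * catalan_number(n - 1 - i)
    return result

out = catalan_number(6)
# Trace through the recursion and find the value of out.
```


catalan_number(6)
= sum of catalan_number(i) * catalan_number(6-1-i) for i in 0..5
First compute sub-values bottom-up:
  catalan_number(0) = 1, catalan_number(1) = 1
  catalan_number(2) = 1*1 + 1*1 = 2
  catalan_number(3) = 1*2 + 1*1 + 2*1 = 5
  catalan_number(4) = 1*5 + 1*2 + 2*1 + 5*1 = 14
  catalan_number(5) = 1*14 + 1*5 + 2*2 + 5*1 + 14*1 = 42
Now catalan_number(6):
  catalan_number(0)*catalan_number(5) = 1*42 = 42
  catalan_number(1)*catalan_number(4) = 1*14 = 14
  catalan_number(2)*catalan_number(3) = 2*5 = 10
  catalan_number(3)*catalan_number(2) = 5*2 = 10
  catalan_number(4)*catalan_number(1) = 14*1 = 14
  catalan_number(5)*catalan_number(0) = 42*1 = 42
= 42 + 14 + 10 + 10 + 14 + 42
= 132


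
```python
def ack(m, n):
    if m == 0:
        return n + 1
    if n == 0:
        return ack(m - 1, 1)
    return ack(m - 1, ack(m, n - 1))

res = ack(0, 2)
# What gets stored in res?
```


ack(0, 2)
m == 0: return 2 + 1 = 3
= 3


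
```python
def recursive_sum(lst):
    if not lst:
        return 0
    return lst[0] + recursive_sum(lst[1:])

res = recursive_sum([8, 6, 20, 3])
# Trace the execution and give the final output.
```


recursive_sum([8, 6, 20, 3])
= 8 + recursive_sum([6, 20, 3])
= 8 + 6 + recursive_sum([20, 3])
= 8 + 6 + 20 + recursive_sum([3])
= 8 + 6 + 20 + 3 + recursive_sum([])
= 8 + 6 + 20 + 3 + 0
= 37


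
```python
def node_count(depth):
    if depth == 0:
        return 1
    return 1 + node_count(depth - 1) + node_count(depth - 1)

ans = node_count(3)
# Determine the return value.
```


node_count(3)
= 1 + node_count(2) + node_count(2)
= 1 + 2 * node_count(2)
node_count(k) = 2^(k+1) - 1
node_count(0) = 1
node_count(1) = 3
node_count(2) = 7
node_count(3) = 15
node_count(3) = 2^4 - 1 = 15


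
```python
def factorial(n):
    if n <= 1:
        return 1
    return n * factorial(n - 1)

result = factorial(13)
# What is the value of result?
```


factorial(13)
= 13 * factorial(12)
= 13 * 12 * factorial(11)
= 13 * 12 * 11 * factorial(10)
= 13 * 12 * 11 * 10 * factorial(9)
= 13 * 12 * 11 * 10 * 9 * factorial(8)
= 13 * 12 * 11 * 10 * 9 * 8 * factorial(7)
= 13 * 12 * 11 * 10 * 9 * 8 * 7 * factorial(6)
= 13 * 12 * 11 * 10 * 9 * 8 * 7 * 6 * factorial(5)
= 13 * 12 * 11 * 10 * 9 * 8 * 7 * 6 * 5 * factorial(4)
= 13 * 12 * 11 * 10 * 9 * 8 * 7 * 6 * 5 * 4 * factorial(3)
= 13 * 12 * 11 * 10 * 9 * 8 * 7 * 6 * 5 * 4 * 3 * factorial(2)
= 13 * 12 * 11 * 10 * 9 * 8 * 7 * 6 * 5 * 4 * 3 * 2 * factorial(1)
= 13 * 12 * 11 * 10 * 9 * 8 * 7 * 6 * 5 * 4 * 3 * 2 * 1
= 6227020800


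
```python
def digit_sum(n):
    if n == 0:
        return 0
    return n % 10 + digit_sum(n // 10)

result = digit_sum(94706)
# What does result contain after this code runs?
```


digit_sum(94706)
= 6 + digit_sum(9470)
= 6 + 0 + digit_sum(947)
= 6 + 0 + 7 + digit_sum(94)
= 6 + 0 + 7 + 4 + digit_sum(9)
= 6 + 0 + 7 + 4 + 9 + digit_sum(0)
= 6 + 0 + 7 + 4 + 9 + 0
= 26


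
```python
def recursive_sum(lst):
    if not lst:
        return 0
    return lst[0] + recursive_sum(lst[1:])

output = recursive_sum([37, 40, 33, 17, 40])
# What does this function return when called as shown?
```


recursive_sum([37, 40, 33, 17, 40])
= 37 + recursive_sum([40, 33, 17, 40])
= 37 + 40 + recursive_sum([33, 17, 40])
= 37 + 40 + 33 + recursive_sum([17, 40])
= 37 + 40 + 33 + 17 + recursive_sum([40])
= 37 + 40 + 33 + 17 + 40 + recursive_sum([])
= 37 + 40 + 33 + 17 + 40 + 0
= 167


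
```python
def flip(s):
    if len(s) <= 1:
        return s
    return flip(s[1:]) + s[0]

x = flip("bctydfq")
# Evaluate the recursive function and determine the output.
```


flip("bctydfq")
= flip("ctydfq") + "b"
= flip("tydfq") + "c" + "b"
= flip("ydfq") + "t" + "c" + "b"
= flip("dfq") + "y" + "t" + "c" + "b"
= flip("fq") + "d" + "y" + "t" + "c" + "b"
= flip("q") + "f" + "d" + "y" + "t" + "c" + "b"
= "q" + "f" + "d" + "y" + "t" + "c" + "b"
= "qfdytcb"


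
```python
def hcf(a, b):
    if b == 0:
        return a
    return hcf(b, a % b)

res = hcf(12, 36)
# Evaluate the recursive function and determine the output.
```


hcf(12, 36)
= hcf(36, 12 % 36) = hcf(36, 12)
= hcf(12, 36 % 12) = hcf(12, 0)
b == 0, return a = 12


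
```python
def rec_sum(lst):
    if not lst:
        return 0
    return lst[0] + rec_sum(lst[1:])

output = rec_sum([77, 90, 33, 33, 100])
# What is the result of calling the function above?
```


rec_sum([77, 90, 33, 33, 100])
= 77 + rec_sum([90, 33, 33, 100])
= 77 + 90 + rec_sum([33, 33, 100])
= 77 + 90 + 33 + rec_sum([33, 100])
= 77 + 90 + 33 + 33 + rec_sum([100])
= 77 + 90 + 33 + 33 + 100 + rec_sum([])
= 77 + 90 + 33 + 33 + 100 + 0
= 333


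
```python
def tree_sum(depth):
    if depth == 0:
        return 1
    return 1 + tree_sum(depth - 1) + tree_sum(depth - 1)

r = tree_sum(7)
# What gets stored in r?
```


tree_sum(7)
= 1 + tree_sum(6) + tree_sum(6)
= 1 + 2 * tree_sum(6)
tree_sum(k) = 2^(k+1) - 1
tree_sum(0) = 1
tree_sum(1) = 3
tree_sum(2) = 7
tree_sum(3) = 15
tree_sum(4) = 31
tree_sum(7) = 2^8 - 1 = 255


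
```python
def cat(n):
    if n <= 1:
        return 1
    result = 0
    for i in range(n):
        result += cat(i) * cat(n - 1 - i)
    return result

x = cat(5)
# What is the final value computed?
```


cat(5)
= sum of cat(i) * cat(5-1-i) for i in 0..4
First compute sub-values bottom-up:
  cat(0) = 1, cat(1) = 1
  cat(2) = 1*1 + 1*1 = 2
  cat(3) = 1*2 + 1*1 + 2*1 = 5
  cat(4) = 1*5 + 1*2 + 2*1 + 5*1 = 14
Now cat(5):
  cat(0)*cat(4) = 1*14 = 14
  cat(1)*cat(3) = 1*5 = 5
  cat(2)*cat(2) = 2*2 = 4
  cat(3)*cat(1) = 5*1 = 5
  cat(4)*cat(0) = 14*1 = 14
= 14 + 5 + 4 + 5 + 14
= 42


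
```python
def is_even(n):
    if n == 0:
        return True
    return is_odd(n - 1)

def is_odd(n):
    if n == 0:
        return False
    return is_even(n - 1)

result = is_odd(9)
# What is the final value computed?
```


is_odd(9)
= is_even(8)
= is_odd(7)
= is_even(6)
= is_odd(5)
= is_even(4)
= is_odd(3)
= is_even(2)
= is_odd(1)
= is_even(0)
n == 0: return True
= True


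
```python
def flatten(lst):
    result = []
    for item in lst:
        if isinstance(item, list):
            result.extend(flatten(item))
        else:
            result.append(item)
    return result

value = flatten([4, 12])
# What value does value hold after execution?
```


flatten([4, 12])
Processing each element:
  4 is not a list -> append 4
  12 is not a list -> append 12
= [4, 12]


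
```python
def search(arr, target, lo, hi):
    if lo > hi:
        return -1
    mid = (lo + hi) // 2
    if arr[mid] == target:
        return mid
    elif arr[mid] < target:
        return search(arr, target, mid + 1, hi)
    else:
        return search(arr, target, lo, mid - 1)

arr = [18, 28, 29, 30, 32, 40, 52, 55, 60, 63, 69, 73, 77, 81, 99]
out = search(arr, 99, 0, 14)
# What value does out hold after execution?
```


search(arr, 99, 0, 14)
lo=0, hi=14, mid=7, arr[mid]=55
55 < 99, search right half
lo=8, hi=14, mid=11, arr[mid]=73
73 < 99, search right half
lo=12, hi=14, mid=13, arr[mid]=81
81 < 99, search right half
lo=14, hi=14, mid=14, arr[mid]=99
arr[14] == 99, found at index 14
= 14


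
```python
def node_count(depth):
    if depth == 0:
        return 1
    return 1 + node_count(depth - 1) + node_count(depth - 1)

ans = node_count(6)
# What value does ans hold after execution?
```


node_count(6)
= 1 + node_count(5) + node_count(5)
= 1 + 2 * node_count(5)
node_count(k) = 2^(k+1) - 1
node_count(0) = 1
node_count(1) = 3
node_count(2) = 7
node_count(3) = 15
node_count(4) = 31
node_count(6) = 2^7 - 1 = 127


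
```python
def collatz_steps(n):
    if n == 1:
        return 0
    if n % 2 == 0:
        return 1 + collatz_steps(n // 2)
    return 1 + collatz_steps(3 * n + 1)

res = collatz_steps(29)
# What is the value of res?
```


collatz_steps(29)
29 is odd -> 3*29+1 = 88 -> collatz_steps(88)
88 is even -> collatz_steps(44)
44 is even -> collatz_steps(22)
22 is even -> collatz_steps(11)
11 is odd -> 3*11+1 = 34 -> collatz_steps(34)
34 is even -> collatz_steps(17)
17 is odd -> 3*17+1 = 52 -> collatz_steps(52)
52 is even -> collatz_steps(26)
26 is even -> collatz_steps(13)
13 is odd -> 3*13+1 = 40 -> collatz_steps(40)
40 is even -> collatz_steps(20)
20 is even -> collatz_steps(10)
10 is even -> collatz_steps(5)
5 is odd -> 3*5+1 = 16 -> collatz_steps(16)
16 is even -> collatz_steps(8)
8 is even -> collatz_steps(4)
4 is even -> collatz_steps(2)
2 is even -> collatz_steps(1)
Reached 1 after 18 steps
= 18


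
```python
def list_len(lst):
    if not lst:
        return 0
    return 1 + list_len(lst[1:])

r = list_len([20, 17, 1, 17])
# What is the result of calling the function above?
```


list_len([20, 17, 1, 17])
= 1 + list_len([17, 1, 17])
= 1 + 1 + list_len([1, 17])
= 1 + 1 + 1 + list_len([17])
= 1 + 1 + 1 + 1 + list_len([])
= 1 + 1 + 1 + 1 + 0
= 4


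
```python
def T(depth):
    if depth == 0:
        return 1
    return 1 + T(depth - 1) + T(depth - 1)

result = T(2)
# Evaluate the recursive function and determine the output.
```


T(2)
= 1 + T(1) + T(1)
= 1 + 2 * T(1)
T(k) = 2^(k+1) - 1
T(0) = 1
T(1) = 3
T(2) = 7
T(2) = 2^3 - 1 = 7


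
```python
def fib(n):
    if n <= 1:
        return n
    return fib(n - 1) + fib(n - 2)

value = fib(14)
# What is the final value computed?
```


fib(14)
= fib(13) + fib(12)
= (fib(12) + fib(11)) + fib(12)
Computing bottom-up: fib(0)=0, fib(1)=1, fib(2)=1, fib(3)=2, fib(4)=3, fib(5)=5, fib(6)=8, fib(7)=13, fib(8)=21, fib(9)=34, fib(10)=55, fib(11)=89, fib(12)=144, fib(13)=233, fib(14)=377
= 377


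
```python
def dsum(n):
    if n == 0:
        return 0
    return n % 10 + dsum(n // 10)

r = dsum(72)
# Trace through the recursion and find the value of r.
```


dsum(72)
= 2 + dsum(7)
= 2 + 7 + dsum(0)
= 2 + 7 + 0
= 9


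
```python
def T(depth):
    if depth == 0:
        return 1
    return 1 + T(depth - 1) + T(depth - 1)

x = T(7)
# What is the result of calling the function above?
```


T(7)
= 1 + T(6) + T(6)
= 1 + 2 * T(6)
T(k) = 2^(k+1) - 1
T(0) = 1
T(1) = 3
T(2) = 7
T(3) = 15
T(4) = 31
T(7) = 2^8 - 1 = 255


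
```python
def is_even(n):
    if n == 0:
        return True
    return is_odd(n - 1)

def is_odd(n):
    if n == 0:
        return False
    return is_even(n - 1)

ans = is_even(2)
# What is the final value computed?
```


is_even(2)
= is_odd(1)
= is_even(0)
n == 0: return True
= True


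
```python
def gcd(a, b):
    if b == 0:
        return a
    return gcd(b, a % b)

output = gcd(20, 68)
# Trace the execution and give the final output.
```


gcd(20, 68)
= gcd(68, 20 % 68) = gcd(68, 20)
= gcd(20, 68 % 20) = gcd(20, 8)
= gcd(8, 20 % 8) = gcd(8, 4)
= gcd(4, 8 % 4) = gcd(4, 0)
b == 0, return a = 4
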